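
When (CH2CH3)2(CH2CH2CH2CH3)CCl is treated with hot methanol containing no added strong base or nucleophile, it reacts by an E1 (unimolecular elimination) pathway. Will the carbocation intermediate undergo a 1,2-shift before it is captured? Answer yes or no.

no

The first-formed carbocation is tertiary.
No single 1,2-shift to an adjacent carbon would produce a more-substituted cation than the one already present, so no rearrangement occurs.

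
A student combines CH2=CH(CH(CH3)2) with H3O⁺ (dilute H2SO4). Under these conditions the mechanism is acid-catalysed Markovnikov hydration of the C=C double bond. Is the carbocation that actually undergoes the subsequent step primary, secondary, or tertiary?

tertiary

Step 1: Electrophilic addition begins with the π(C=C) electrons forming a bond to the proton of H3O⁺. Following Markovnikov's rule, the resulting cation is secondary. H2O is released.
Step 2: A hydride (H with its bonding pair) migrates from the adjacent isopropyl carbon to the cationic centre — a 1,2-hydride shift — upgrading the secondary cation to a tertiary one.
The cation rearranges from secondary to tertiary via a 1,2-hydride shift from the adjacent isopropyl carbon; the tertiary cation is what reacts next.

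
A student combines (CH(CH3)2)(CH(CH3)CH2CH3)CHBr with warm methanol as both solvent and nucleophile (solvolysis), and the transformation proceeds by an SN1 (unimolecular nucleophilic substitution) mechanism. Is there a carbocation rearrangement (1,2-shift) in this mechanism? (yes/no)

yes

The first-formed carbocation is secondary.
The adjacent sec-butyl carbon already bears 2 other carbon substituents and has a hydrogen to migrate; after a 1,2-hydride shift from that carbon the positive charge sits on a tertiary centre.
Tertiary is more stable than secondary, so the shift occurs.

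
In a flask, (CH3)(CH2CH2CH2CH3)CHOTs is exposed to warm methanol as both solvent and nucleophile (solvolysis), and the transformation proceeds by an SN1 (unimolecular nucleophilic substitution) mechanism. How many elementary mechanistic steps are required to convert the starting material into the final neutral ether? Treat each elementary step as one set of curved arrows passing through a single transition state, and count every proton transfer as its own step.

Step 1: Rate-determining heterolysis of the C–O bond gives TsO⁻ and a secondary carbocation.
(No 1,2-shift: no single shift to an adjacent carbon would give a more stable cation.)
Step 2: Nucleophilic capture: the oxygen of CH3OH bonds to the cationic carbon, producing an oxonium-ion intermediate.
Step 3: A second solvent molecule removes the proton on oxygen, giving the neutral ether product.
Total: 3 elementary steps.

3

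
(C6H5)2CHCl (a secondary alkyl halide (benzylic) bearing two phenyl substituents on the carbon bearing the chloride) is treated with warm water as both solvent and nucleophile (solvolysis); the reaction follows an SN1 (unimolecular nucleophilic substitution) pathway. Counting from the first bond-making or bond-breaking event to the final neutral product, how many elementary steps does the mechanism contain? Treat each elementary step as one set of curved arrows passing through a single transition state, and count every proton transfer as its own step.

Step 1: Unassisted departure of Cl⁻ (taking the C–Cl bonding pair) generates a secondary carbocation.
(No 1,2-shift: no single shift to an adjacent carbon would give a more stable cation.)
Step 2: Nucleophilic capture: the oxygen of H2O bonds to the cationic carbon, producing an oxonium-ion intermediate.
Step 3: Proton transfer from the O–H of the oxonium ion to a solvent molecule delivers the neutral alcohol.
Total: 3 elementary steps.

3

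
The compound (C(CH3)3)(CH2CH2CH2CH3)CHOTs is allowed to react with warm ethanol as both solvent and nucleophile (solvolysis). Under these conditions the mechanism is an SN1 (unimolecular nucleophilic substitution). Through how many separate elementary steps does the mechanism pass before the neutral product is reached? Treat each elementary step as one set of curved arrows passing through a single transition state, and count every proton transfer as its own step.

4

Step 1: Unassisted departure of TsO⁻ (taking the C–O bonding pair) generates a secondary carbocation.
Step 2: A methyl group with its bonding pair migrates from the adjacent tert-butyl carbon to the cationic centre — a 1,2-methyl shift — upgrading the secondary cation to a tertiary one.
Step 3: Nucleophilic capture: the oxygen of CH3CH2OH bonds to the cationic carbon, producing an oxonium-ion intermediate.
Step 4: Deprotonation of the oxonium oxygen by solvent ethanol yields the neutral ether.
Total: 4 elementary steps.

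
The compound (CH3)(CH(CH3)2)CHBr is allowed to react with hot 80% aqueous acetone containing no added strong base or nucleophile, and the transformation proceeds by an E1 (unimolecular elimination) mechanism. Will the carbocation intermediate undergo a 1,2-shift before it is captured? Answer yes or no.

The first-formed carbocation is secondary.
The adjacent isopropyl carbon already bears 2 other carbon substituents and has a hydrogen to migrate; after a 1,2-hydride shift from that carbon the positive charge sits on a tertiary centre.
Tertiary is more stable than secondary, so the shift occurs.

yes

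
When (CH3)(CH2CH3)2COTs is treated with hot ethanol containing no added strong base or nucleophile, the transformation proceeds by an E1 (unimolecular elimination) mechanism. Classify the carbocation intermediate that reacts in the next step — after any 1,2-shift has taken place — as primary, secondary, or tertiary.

Step 1: Ionisation: the C–O σ-bond cleaves heterolytically; both bonding electrons depart with TsO⁻, leaving a tertiary carbocation at the α-carbon.
No single 1,2-shift to an adjacent carbon would give a more-substituted cation, so no rearrangement occurs.

tertiary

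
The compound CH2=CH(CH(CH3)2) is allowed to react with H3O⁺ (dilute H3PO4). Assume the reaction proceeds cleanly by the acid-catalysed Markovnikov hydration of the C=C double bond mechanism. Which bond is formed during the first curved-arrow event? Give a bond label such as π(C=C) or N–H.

C–H

Step 1: Electrophilic addition begins with the π(C=C) electrons forming a bond to the proton of H3O⁺. Following Markovnikov's rule, the resulting cation is secondary. H2O is released.
The bond formed in this step is the C–H bond.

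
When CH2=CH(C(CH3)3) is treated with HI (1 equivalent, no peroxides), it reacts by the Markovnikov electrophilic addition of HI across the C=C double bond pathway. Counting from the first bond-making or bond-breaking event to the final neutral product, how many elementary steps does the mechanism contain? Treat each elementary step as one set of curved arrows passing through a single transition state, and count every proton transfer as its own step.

Step 1: Protonation of the alkene by HI: the π bond acts as the nucleophile and picks up H⁺, giving the more stable (Markovnikov) secondary carbocation. The H–I bond breaks heterolytically, releasing I⁻.
Step 2: A 1,2-methyl shift from the adjacent tert-butyl carbon moves the positive charge from the secondary centre to an adjacent carbon, generating a more stable tertiary carbocation.
Step 3: Nucleophilic attack by I⁻ on the carbocation completes the addition, giving R–I.
Total: 3 elementary steps.

3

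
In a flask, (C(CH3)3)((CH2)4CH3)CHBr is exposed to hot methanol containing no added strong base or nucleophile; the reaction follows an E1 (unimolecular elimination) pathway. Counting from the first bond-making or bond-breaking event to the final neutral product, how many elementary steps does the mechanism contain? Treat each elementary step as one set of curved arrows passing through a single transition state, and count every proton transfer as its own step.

Step 1: Ionisation: the C–Br σ-bond cleaves heterolytically; both bonding electrons depart with Br⁻, leaving a secondary carbocation at the α-carbon.
Step 2: Carbocation rearrangement: a 1,2-methyl shift from the adjacent tert-butyl carbon converts the initially-formed secondary cation into the more stable tertiary cation.
Step 3: Loss of a β-proton to a methanol molecule of the solvent: the C–H bonding pair collapses toward the cationic carbon to form the C=C π bond, yielding the alkene.
Total: 3 elementary steps.

3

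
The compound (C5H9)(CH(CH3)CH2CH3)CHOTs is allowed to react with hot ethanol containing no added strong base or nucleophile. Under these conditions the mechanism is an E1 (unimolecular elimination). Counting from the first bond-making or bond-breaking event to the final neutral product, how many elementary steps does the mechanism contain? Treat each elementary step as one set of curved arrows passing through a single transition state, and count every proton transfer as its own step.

Step 1: Ionisation: the C–O σ-bond cleaves heterolytically; both bonding electrons depart with TsO⁻, leaving a secondary carbocation at the α-carbon.
Step 2: A 1,2-hydride shift from the adjacent sec-butyl carbon moves the positive charge from the secondary centre to an adjacent carbon, generating a more stable tertiary carbocation.
Step 3: A weak base (an ethanol molecule from the solvent) removes a proton from a carbon adjacent to the cationic centre; the electrons of that C–H bond become the new π(C=C) bond, giving the alkene.
Total: 3 elementary steps.

3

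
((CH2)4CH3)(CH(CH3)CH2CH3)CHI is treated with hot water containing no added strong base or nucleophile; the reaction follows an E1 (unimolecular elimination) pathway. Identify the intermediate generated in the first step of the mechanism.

secondary carbocation

Step 1: Ionisation: the C–I σ-bond cleaves heterolytically; both bonding electrons depart with I⁻, leaving a secondary carbocation at the α-carbon.
After step 1 the species present is a secondary carbocation.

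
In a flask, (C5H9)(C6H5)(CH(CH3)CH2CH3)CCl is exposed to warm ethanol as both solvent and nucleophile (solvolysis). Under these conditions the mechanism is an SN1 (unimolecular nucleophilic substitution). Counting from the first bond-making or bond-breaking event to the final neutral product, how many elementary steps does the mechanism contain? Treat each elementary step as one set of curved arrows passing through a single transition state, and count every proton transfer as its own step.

3

Step 1: Unassisted departure of Cl⁻ (taking the C–Cl bonding pair) generates a tertiary carbocation.
(No 1,2-shift: no single shift to an adjacent carbon would give a more stable cation.)
Step 2: Nucleophilic capture: the oxygen of CH3CH2OH bonds to the cationic carbon, producing an oxonium-ion intermediate.
Step 3: A second solvent molecule removes the proton on oxygen, giving the neutral ether product.
Total: 3 elementary steps.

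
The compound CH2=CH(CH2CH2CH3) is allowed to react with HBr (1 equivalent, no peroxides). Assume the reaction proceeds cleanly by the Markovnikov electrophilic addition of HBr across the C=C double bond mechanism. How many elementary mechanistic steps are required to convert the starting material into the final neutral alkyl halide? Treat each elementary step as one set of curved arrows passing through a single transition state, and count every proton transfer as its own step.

2

Step 1: The π electrons of the C=C bond attack a proton of HBr; Markovnikov addition places the new C–H on the less-substituted alkene carbon, so the positive charge ends up on the more-substituted carbon — a secondary carbocation. The H–Br bond breaks heterolytically, releasing Br⁻.
(No 1,2-shift: no single shift to an adjacent carbon would give a more stable cation.)
Step 2: The Br⁻ anion donates a lone pair to the carbocation, forming the new C–Br σ-bond and giving the neutral alkyl halide.
Total: 2 elementary steps.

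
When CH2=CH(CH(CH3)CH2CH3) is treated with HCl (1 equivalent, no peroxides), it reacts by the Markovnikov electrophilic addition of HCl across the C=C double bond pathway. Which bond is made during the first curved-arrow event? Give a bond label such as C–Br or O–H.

C–H

Step 1: Electrophilic addition begins with the π(C=C) electrons forming a bond to the proton of HCl. Following Markovnikov's rule, the resulting cation is secondary. The H–Cl bond breaks heterolytically, releasing Cl⁻.
The bond formed in this step is the C–H bond.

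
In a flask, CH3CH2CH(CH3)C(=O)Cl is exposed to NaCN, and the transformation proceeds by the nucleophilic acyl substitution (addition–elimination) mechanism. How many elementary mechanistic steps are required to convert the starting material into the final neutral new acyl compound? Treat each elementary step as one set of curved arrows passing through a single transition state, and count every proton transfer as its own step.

2

Step 1: Nucleophilic addition of CN⁻ to the acyl carbon breaks the π(C=O) bond and yields a tetrahedral, anionic intermediate.
Step 2: Collapse of the tetrahedral intermediate: the alkoxide oxygen pushes its lone pair back to re-form C=O while Cl⁻ leaves.
Total: 2 elementary steps.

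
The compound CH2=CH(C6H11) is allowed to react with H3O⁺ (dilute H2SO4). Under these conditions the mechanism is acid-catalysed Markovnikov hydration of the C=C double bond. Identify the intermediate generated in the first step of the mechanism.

Step 1: Electrophilic addition begins with the π(C=C) electrons forming a bond to the proton of H3O⁺. Following Markovnikov's rule, the resulting cation is secondary. H2O is released.
After step 1 the species present is a secondary carbocation.

secondary carbocation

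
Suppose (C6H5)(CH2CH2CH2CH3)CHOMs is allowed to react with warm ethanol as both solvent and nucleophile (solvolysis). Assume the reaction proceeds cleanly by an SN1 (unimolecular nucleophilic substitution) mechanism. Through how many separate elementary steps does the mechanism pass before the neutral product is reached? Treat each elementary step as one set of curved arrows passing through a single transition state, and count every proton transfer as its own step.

3

Step 1: Ionisation: the C–O σ-bond cleaves heterolytically; both bonding electrons depart with MsO⁻, leaving a secondary carbocation at the α-carbon.
(No 1,2-shift: no single shift to an adjacent carbon would give a more stable cation.)
Step 2: CH3CH2OH donates an oxygen lone pair into the empty p orbital of the cation, giving a protonated ether (an oxonium ion).
Step 3: A second solvent molecule removes the proton on oxygen, giving the neutral ether product.
Total: 3 elementary steps.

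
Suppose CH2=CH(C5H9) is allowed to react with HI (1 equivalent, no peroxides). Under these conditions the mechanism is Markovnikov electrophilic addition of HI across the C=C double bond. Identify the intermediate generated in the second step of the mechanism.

tertiary carbocation

Step 1: The π electrons of the C=C bond attack a proton of HI; Markovnikov addition places the new C–H on the less-substituted alkene carbon, so the positive charge ends up on the more-substituted carbon — a secondary carbocation. The H–I bond breaks heterolytically, releasing I⁻.
Step 2: A 1,2-hydride shift from the adjacent cyclopentyl carbon moves the positive charge from the secondary centre to an adjacent carbon, generating a more stable tertiary carbocation.
After step 2 the species present is a tertiary carbocation.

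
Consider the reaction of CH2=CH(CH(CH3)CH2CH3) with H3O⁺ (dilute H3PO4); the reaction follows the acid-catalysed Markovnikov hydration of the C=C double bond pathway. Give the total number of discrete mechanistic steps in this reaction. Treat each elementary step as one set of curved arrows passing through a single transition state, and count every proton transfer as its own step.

4

Step 1: Electrophilic addition begins with the π(C=C) electrons forming a bond to the proton of H3O⁺. Following Markovnikov's rule, the resulting cation is secondary. H2O is released.
Step 2: A 1,2-hydride shift from the adjacent sec-butyl carbon moves the positive charge from the secondary centre to an adjacent carbon, generating a more stable tertiary carbocation.
Step 3: Water acts as the nucleophile: an oxygen lone pair bonds to the cationic carbon, giving an oxonium-ion intermediate.
Step 4: Deprotonation of the oxonium ion by a water molecule delivers the neutral alcohol and regenerates the acid catalyst.
Total: 4 elementary steps.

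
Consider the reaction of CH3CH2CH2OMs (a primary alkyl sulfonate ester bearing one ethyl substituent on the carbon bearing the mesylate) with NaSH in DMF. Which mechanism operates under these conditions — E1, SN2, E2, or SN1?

SN2

Conditions: a primary substrate with a strong nucleophile in the polar aprotic solvent DMF.
These conditions are the textbook signature of the SN2 pathway.
An unhindered substrate with a strong nucleophile in a polar aprotic solvent favours one-step backside displacement.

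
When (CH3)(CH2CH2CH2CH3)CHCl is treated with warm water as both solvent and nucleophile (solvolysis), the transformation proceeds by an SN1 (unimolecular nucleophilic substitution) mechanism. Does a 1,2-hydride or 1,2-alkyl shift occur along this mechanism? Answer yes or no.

The first-formed carbocation is secondary.
No single 1,2-shift to an adjacent carbon would produce a more-substituted cation than the one already present, so no rearrangement occurs.

no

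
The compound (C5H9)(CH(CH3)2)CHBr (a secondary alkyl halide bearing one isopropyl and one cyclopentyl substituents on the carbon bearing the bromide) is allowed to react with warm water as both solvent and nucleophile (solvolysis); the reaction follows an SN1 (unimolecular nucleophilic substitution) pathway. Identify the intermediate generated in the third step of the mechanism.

Step 1: Ionisation: the C–Br σ-bond cleaves heterolytically; both bonding electrons depart with Br⁻, leaving a secondary carbocation at the α-carbon.
Step 2: Carbocation rearrangement: a 1,2-hydride shift from the adjacent isopropyl carbon converts the initially-formed secondary cation into the more stable tertiary cation.
Step 3: Nucleophilic capture: the oxygen of H2O bonds to the cationic carbon, producing an oxonium-ion intermediate.
After step 3 the species present is an oxonium ion.

oxonium ion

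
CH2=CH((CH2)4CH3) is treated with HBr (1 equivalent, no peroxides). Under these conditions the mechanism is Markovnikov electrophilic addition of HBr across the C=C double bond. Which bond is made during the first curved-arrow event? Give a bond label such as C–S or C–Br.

C–H

Step 1: The π electrons of the C=C bond attack a proton of HBr; Markovnikov addition places the new C–H on the less-substituted alkene carbon, so the positive charge ends up on the more-substituted carbon — a secondary carbocation. The H–Br bond breaks heterolytically, releasing Br⁻.
The bond formed in this step is the C–H bond.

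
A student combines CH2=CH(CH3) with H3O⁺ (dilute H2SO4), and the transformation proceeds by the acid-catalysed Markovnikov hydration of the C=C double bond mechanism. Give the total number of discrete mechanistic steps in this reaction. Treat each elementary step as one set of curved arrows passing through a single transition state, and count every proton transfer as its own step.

Step 1: Electrophilic addition begins with the π(C=C) electrons forming a bond to the proton of H3O⁺. Following Markovnikov's rule, the resulting cation is secondary. H2O is released.
(No 1,2-shift: no single shift to an adjacent carbon would give a more stable cation.)
Step 2: Water acts as the nucleophile: an oxygen lone pair bonds to the cationic carbon, giving an oxonium-ion intermediate.
Step 3: Deprotonation of the oxonium ion by a water molecule delivers the neutral alcohol and regenerates the acid catalyst.
Total: 3 elementary steps.

3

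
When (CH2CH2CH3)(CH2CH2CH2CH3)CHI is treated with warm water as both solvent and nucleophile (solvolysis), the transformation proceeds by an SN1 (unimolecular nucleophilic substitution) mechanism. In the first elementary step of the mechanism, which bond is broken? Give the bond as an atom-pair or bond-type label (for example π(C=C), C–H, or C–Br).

Step 1: Rate-determining heterolysis of the C–I bond gives I⁻ and a secondary carbocation.
The bond broken in this step is the C–I bond.

C–I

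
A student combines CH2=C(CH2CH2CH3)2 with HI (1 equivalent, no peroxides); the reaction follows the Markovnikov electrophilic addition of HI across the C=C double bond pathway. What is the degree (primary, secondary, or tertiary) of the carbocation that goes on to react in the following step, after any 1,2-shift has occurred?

tertiary

Step 1: The π electrons of the C=C bond attack a proton of HI; Markovnikov addition places the new C–H on the less-substituted alkene carbon, so the positive charge ends up on the more-substituted carbon — a tertiary carbocation. The H–I bond breaks heterolytically, releasing I⁻.
No single 1,2-shift to an adjacent carbon would give a more-substituted cation, so no rearrangement occurs.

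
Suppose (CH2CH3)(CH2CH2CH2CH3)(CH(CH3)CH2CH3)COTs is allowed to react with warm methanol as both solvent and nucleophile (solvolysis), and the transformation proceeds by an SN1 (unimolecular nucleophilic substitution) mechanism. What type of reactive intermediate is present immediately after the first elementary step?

tertiary carbocation

Step 1: Unassisted departure of TsO⁻ (taking the C–O bonding pair) generates a tertiary carbocation.
After step 1 the species present is a tertiary carbocation.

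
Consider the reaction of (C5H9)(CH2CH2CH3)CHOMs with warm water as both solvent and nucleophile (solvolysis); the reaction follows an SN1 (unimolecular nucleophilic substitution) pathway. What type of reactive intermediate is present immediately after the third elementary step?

oxonium ion

Step 1: Unassisted departure of MsO⁻ (taking the C–O bonding pair) generates a secondary carbocation.
Step 2: A hydride (H with its bonding pair) migrates from the adjacent cyclopentyl carbon to the cationic centre — a 1,2-hydride shift — upgrading the secondary cation to a tertiary one.
Step 3: A lone pair on the oxygen of H2O attacks the carbocation, forming a new C–O σ-bond and an oxonium ion.
After step 3 the species present is an oxonium ion.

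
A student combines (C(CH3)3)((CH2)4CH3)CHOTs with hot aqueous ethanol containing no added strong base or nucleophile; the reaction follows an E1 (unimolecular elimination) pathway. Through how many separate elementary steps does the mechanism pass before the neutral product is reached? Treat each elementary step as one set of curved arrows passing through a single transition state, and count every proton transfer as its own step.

Step 1: Ionisation: the C–O σ-bond cleaves heterolytically; both bonding electrons depart with TsO⁻, leaving a secondary carbocation at the α-carbon.
Step 2: A 1,2-methyl shift from the adjacent tert-butyl carbon moves the positive charge from the secondary centre to an adjacent carbon, generating a more stable tertiary carbocation.
Step 3: A water (or ethanol) molecule (solvent) deprotonates a β-carbon; as the C–H bond breaks, those electrons form the new alkene π bond.
Total: 3 elementary steps.

3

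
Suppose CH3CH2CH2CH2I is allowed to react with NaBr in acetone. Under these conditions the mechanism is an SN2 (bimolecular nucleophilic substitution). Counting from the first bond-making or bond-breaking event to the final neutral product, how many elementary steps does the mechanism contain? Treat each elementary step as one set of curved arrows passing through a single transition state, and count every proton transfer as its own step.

1

Step 1: The bromide nucleophile donates a lone pair from Br to the α-carbon in a backside attack; simultaneously the C–I σ-bond breaks and both of its electrons leave with I⁻. One concerted step with inversion of configuration.
Total: 1 elementary step.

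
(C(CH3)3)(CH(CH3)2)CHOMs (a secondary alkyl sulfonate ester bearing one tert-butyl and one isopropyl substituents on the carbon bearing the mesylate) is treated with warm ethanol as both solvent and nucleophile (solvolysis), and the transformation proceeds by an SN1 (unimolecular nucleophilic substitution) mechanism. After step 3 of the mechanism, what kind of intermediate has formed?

oxonium ion

Step 1: Rate-determining heterolysis of the C–O bond gives MsO⁻ and a secondary carbocation.
Step 2: Carbocation rearrangement: a 1,2-hydride shift from the adjacent isopropyl carbon converts the initially-formed secondary cation into the more stable tertiary cation.
Step 3: Nucleophilic capture: the oxygen of CH3CH2OH bonds to the cationic carbon, producing an oxonium-ion intermediate.
After step 3 the species present is an oxonium ion.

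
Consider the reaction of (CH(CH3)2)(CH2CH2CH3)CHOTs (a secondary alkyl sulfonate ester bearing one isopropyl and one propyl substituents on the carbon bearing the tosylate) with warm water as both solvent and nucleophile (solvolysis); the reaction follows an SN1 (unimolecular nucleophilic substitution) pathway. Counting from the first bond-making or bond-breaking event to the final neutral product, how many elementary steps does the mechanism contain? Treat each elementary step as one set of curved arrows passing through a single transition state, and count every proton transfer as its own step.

4

Step 1: The C–O bond breaks with both electrons going to the tosylate; TsO⁻ leaves and a secondary carbocation remains.
Step 2: Carbocation rearrangement: a 1,2-hydride shift from the adjacent isopropyl carbon converts the initially-formed secondary cation into the more stable tertiary cation.
Step 3: H2O donates an oxygen lone pair into the empty p orbital of the cation, giving a protonated alcohol (an oxonium ion).
Step 4: A second solvent molecule removes the proton on oxygen, giving the neutral alcohol product.
Total: 4 elementary steps.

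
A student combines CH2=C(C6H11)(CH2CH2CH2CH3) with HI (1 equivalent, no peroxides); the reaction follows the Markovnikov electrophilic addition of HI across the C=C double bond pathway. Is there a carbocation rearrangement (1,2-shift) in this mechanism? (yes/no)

no

The first-formed carbocation is tertiary.
No single 1,2-shift to an adjacent carbon would produce a more-substituted cation than the one already present, so no rearrangement occurs.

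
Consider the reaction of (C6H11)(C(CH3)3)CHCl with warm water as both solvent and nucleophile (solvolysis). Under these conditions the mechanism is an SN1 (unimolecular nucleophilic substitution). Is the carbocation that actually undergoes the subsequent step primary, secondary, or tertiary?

tertiary

Step 1: Unassisted departure of Cl⁻ (taking the C–Cl bonding pair) generates a secondary carbocation.
Step 2: A hydride (H with its bonding pair) migrates from the adjacent cyclohexyl carbon to the cationic centre — a 1,2-hydride shift — upgrading the secondary cation to a tertiary one.
The cation rearranges from secondary to tertiary via a 1,2-hydride shift from the adjacent cyclohexyl carbon; the tertiary cation is what reacts next.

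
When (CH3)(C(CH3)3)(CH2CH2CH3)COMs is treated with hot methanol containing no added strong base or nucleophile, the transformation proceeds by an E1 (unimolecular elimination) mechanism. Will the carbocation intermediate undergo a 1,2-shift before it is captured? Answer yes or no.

no

The first-formed carbocation is tertiary.
No single 1,2-shift to an adjacent carbon would produce a more-substituted cation than the one already present, so no rearrangement occurs.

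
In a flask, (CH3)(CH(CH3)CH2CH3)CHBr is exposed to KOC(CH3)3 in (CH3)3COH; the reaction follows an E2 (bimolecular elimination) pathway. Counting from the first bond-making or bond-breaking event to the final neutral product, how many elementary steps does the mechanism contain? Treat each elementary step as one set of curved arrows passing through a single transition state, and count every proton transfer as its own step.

1

Step 1: Concerted anti-periplanar elimination: (CH3)3CO⁻ abstracts a β-H while Br⁻ leaves, and the C–H electrons become the new C=C π bond — all in a single transition state.
Total: 1 elementary step.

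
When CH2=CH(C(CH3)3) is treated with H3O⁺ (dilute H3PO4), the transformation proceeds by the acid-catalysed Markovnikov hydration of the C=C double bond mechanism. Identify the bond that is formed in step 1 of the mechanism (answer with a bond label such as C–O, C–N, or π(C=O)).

C–H

Step 1: The π electrons of the C=C bond attack a proton of H3O⁺; Markovnikov addition places the new C–H on the less-substituted alkene carbon, so the positive charge ends up on the more-substituted carbon — a secondary carbocation. H2O is released.
The bond formed in this step is the C–H bond.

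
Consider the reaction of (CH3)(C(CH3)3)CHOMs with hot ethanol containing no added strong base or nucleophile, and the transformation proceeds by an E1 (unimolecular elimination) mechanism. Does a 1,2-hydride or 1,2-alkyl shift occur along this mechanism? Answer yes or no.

The first-formed carbocation is secondary.
The adjacent tert-butyl carbon has no hydrogen but bears methyl groups; migration of one methyl with its bonding pair (a 1,2-methyl shift) places the charge on a tertiary centre.
Tertiary is more stable than secondary, so the shift occurs.

yes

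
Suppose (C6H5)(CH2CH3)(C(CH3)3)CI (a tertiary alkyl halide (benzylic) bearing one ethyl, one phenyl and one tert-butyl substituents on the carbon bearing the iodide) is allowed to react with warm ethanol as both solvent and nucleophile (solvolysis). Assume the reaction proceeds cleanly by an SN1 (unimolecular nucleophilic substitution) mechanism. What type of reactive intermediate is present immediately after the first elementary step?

tertiary carbocation

Step 1: Unassisted departure of I⁻ (taking the C–I bonding pair) generates a tertiary carbocation.
After step 1 the species present is a tertiary carbocation.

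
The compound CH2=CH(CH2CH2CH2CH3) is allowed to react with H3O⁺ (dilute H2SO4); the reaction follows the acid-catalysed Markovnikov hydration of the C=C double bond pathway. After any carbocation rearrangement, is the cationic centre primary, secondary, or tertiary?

secondary

Step 1: Electrophilic addition begins with the π(C=C) electrons forming a bond to the proton of H3O⁺. Following Markovnikov's rule, the resulting cation is secondary. H2O is released.
No single 1,2-shift to an adjacent carbon would give a more-substituted cation, so no rearrangement occurs.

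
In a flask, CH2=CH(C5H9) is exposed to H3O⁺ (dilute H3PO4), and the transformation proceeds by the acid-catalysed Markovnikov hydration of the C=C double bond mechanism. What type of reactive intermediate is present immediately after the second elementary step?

tertiary carbocation

Step 1: Protonation of the alkene by H3O⁺: the π bond acts as the nucleophile and picks up H⁺, giving the more stable (Markovnikov) secondary carbocation. H2O is released.
Step 2: A hydride (H with its bonding pair) migrates from the adjacent cyclopentyl carbon to the cationic centre — a 1,2-hydride shift — upgrading the secondary cation to a tertiary one.
After step 2 the species present is a tertiary carbocation.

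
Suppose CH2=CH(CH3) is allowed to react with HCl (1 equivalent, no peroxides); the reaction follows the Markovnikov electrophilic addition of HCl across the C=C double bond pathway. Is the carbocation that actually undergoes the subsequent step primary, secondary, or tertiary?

Step 1: Protonation of the alkene by HCl: the π bond acts as the nucleophile and picks up H⁺, giving the more stable (Markovnikov) secondary carbocation. The H–Cl bond breaks heterolytically, releasing Cl⁻.
No single 1,2-shift to an adjacent carbon would give a more-substituted cation, so no rearrangement occurs.

secondary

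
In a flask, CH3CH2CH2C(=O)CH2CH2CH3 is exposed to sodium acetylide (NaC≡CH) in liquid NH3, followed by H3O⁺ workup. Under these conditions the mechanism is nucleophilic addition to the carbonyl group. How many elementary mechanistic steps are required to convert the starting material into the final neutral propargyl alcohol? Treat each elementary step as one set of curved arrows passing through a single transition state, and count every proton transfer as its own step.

2

Step 1: HC≡C⁻ attacks the sp² carbonyl carbon; the C=O π bond breaks and the electrons end up as a lone pair on the alkoxide oxygen of the tetrahedral intermediate.
Step 2: The alkoxide picks up a proton during H3O⁺ workup to yield a propargyl alcohol.
Total: 2 elementary steps.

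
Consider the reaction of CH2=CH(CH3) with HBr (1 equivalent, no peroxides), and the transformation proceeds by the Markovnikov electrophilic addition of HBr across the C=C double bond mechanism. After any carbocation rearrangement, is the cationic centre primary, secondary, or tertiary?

secondary

Step 1: The π electrons of the C=C bond attack a proton of HBr; Markovnikov addition places the new C–H on the less-substituted alkene carbon, so the positive charge ends up on the more-substituted carbon — a secondary carbocation. The H–Br bond breaks heterolytically, releasing Br⁻.
No single 1,2-shift to an adjacent carbon would give a more-substituted cation, so no rearrangement occurs.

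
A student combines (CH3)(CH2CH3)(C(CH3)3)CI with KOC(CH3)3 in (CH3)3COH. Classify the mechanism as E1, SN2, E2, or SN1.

Conditions: a strong/bulky base with a tertiary substrate bearing a β-hydrogen.
These conditions are the textbook signature of the E2 pathway.
A strong (often hindered) base removes a β-H in concert with loss of the leaving group — bimolecular elimination.

E2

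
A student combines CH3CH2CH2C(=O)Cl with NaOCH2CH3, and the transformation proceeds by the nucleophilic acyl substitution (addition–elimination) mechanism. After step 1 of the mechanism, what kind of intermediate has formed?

tetrahedral intermediate

Step 1: A lone pair on the O of CH3CH2O⁻ attacks the electrophilic acyl carbon; the π(C=O) electrons move onto oxygen, giving a tetrahedral intermediate.
After step 1 the species present is a tetrahedral intermediate.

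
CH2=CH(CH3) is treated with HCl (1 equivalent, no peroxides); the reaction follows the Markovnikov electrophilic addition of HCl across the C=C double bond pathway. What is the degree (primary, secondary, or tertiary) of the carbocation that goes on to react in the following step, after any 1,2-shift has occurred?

Step 1: Protonation of the alkene by HCl: the π bond acts as the nucleophile and picks up H⁺, giving the more stable (Markovnikov) secondary carbocation. The H–Cl bond breaks heterolytically, releasing Cl⁻.
No single 1,2-shift to an adjacent carbon would give a more-substituted cation, so no rearrangement occurs.

secondary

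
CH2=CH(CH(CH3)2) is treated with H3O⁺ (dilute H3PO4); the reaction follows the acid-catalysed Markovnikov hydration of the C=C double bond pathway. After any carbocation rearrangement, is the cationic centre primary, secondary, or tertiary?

Step 1: The π electrons of the C=C bond attack a proton of H3O⁺; Markovnikov addition places the new C–H on the less-substituted alkene carbon, so the positive charge ends up on the more-substituted carbon — a secondary carbocation. H2O is released.
Step 2: A 1,2-hydride shift from the adjacent isopropyl carbon moves the positive charge from the secondary centre to an adjacent carbon, generating a more stable tertiary carbocation.
The cation rearranges from secondary to tertiary via a 1,2-hydride shift from the adjacent isopropyl carbon; the tertiary cation is what reacts next.

tertiary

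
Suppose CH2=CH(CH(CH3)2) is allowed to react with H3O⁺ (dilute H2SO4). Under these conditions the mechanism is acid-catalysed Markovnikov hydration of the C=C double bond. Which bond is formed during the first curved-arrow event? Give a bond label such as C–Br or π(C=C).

C–H

Step 1: Electrophilic addition begins with the π(C=C) electrons forming a bond to the proton of H3O⁺. Following Markovnikov's rule, the resulting cation is secondary. H2O is released.
The bond formed in this step is the C–H bond.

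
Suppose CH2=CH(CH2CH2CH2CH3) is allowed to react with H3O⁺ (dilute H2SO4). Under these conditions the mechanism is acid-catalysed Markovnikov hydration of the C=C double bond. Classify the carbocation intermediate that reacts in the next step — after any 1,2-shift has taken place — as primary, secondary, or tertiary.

secondary

Step 1: Electrophilic addition begins with the π(C=C) electrons forming a bond to the proton of H3O⁺. Following Markovnikov's rule, the resulting cation is secondary. H2O is released.
No single 1,2-shift to an adjacent carbon would give a more-substituted cation, so no rearrangement occurs.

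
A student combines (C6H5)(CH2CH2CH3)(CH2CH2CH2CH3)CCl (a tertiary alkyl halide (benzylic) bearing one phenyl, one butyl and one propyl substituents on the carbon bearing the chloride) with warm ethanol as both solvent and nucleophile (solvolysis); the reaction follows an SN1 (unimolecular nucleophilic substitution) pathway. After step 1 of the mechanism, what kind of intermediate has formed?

Step 1: The C–Cl bond breaks with both electrons going to the chloride; Cl⁻ leaves and a tertiary carbocation remains.
After step 1 the species present is a tertiary carbocation.

tertiary carbocation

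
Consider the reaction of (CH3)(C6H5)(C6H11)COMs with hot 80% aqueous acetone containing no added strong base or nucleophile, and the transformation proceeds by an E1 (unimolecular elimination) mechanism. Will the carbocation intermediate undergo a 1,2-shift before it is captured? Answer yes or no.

no

The first-formed carbocation is tertiary.
No single 1,2-shift to an adjacent carbon would produce a more-substituted cation than the one already present, so no rearrangement occurs.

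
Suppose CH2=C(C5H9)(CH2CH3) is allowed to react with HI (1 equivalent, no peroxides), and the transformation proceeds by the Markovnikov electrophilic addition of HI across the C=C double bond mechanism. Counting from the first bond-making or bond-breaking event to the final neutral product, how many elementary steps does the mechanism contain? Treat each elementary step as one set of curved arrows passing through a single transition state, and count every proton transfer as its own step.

2

Step 1: The π electrons of the C=C bond attack a proton of HI; Markovnikov addition places the new C–H on the less-substituted alkene carbon, so the positive charge ends up on the more-substituted carbon — a tertiary carbocation. The H–I bond breaks heterolytically, releasing I⁻.
(No 1,2-shift: no single shift to an adjacent carbon would give a more stable cation.)
Step 2: Nucleophilic attack by I⁻ on the carbocation completes the addition, giving R–I.
Total: 2 elementary steps.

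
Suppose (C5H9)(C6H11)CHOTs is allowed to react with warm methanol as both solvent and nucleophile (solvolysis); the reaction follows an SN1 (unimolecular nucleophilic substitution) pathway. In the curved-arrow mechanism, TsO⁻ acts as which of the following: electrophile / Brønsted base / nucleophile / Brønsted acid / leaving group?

leaving group

Step 1: Ionisation: the C–O σ-bond cleaves heterolytically; both bonding electrons depart with TsO⁻, leaving a secondary carbocation at the α-carbon.
TsO⁻ departs with both electrons of the breaking σ-bond — that is the definition of a leaving group.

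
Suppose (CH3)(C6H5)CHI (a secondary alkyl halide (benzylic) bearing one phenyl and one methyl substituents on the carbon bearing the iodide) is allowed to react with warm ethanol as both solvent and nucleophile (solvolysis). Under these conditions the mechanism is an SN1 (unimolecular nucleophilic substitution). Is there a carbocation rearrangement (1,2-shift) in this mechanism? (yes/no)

no

The first-formed carbocation is secondary.
No single 1,2-shift to an adjacent carbon would produce a more-substituted cation than the one already present, so no rearrangement occurs.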